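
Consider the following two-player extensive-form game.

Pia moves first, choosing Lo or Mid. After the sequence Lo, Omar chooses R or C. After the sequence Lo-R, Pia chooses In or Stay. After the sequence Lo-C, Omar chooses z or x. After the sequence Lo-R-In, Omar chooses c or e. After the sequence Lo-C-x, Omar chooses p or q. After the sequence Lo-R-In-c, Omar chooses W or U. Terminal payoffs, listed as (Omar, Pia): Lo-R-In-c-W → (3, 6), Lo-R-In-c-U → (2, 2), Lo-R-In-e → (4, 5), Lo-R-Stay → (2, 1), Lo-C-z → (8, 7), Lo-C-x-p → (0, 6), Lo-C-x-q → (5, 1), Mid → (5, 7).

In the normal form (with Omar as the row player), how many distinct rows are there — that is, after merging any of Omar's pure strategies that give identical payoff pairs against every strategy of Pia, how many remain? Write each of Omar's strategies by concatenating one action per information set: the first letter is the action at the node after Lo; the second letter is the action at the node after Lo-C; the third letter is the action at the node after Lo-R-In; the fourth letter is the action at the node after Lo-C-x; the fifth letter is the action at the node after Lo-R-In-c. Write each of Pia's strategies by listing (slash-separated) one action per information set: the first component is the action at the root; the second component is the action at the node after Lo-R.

6

Omar has 32 pure strategies: RzcpW, RzcpU, RzcqW, RzcqU, RzepW, RzepU, RzeqW, RzeqU, RxcpW, RxcpU, RxcqW, RxcqU, RxepW, RxepU, RxeqW, RxeqU, CzcpW, CzcpU, CzcqW, CzcqU, CzepW, CzepU, CzeqW, CzeqU, CxcpW, CxcpU, CxcqW, CxcqU, CxepW, CxepU, CxeqW, CxeqU. Columns: Lo/In, Lo/Stay, Mid/In, Mid/Stay.
{RzcpW, RzcqW, RxcpW, RxcqW} → row (3,6) (2,1) (5,7) (5,7)
{RzcpU, RzcqU, RxcpU, RxcqU} → row (2,2) (2,1) (5,7) (5,7)
{RzepW, RzepU, RzeqW, RzeqU, RxepW, RxepU, RxeqW, RxeqU} → row (4,5) (2,1) (5,7) (5,7)
{CzcpW, CzcpU, CzcqW, CzcqU, CzepW, CzepU, CzeqW, CzeqU} → row (8,7) (8,7) (5,7) (5,7)
{CxcpW, CxcpU, CxepW, CxepU} → row (0,6) (0,6) (5,7) (5,7)
{CxcqW, CxcqU, CxeqW, CxeqU} → row (5,1) (5,1) (5,7) (5,7)
That's 6 distinct rows out of 32 strategies.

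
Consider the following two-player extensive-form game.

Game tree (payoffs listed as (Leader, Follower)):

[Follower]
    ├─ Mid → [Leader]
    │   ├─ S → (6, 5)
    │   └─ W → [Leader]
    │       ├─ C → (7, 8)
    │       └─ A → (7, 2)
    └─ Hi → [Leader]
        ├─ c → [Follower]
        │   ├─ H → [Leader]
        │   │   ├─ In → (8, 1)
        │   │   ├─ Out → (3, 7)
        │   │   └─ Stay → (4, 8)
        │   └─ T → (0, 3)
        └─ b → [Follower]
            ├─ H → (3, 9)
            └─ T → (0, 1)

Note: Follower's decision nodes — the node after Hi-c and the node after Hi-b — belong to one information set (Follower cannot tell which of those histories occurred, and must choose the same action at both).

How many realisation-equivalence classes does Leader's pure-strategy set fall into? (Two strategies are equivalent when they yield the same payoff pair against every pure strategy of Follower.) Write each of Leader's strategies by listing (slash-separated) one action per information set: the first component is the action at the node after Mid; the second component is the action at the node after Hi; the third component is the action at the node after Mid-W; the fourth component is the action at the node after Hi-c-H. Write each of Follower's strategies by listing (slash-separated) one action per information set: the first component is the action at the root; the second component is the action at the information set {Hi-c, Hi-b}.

Leader has 24 pure strategies: S/c/C/In, S/c/C/Out, S/c/C/Stay, S/c/A/In, S/c/A/Out, S/c/A/Stay, S/b/C/In, S/b/C/Out, S/b/C/Stay, S/b/A/In, S/b/A/Out, S/b/A/Stay, W/c/C/In, W/c/C/Out, W/c/C/Stay, W/c/A/In, W/c/A/Out, W/c/A/Stay, W/b/C/In, W/b/C/Out, W/b/C/Stay, W/b/A/In, W/b/A/Out, W/b/A/Stay. Columns: Mid/H, Mid/T, Hi/H, Hi/T.
{S/c/C/In, S/c/A/In} → row (6,5) (6,5) (8,1) (0,3)
{S/c/C/Out, S/c/A/Out} → row (6,5) (6,5) (3,7) (0,3)
{S/c/C/Stay, S/c/A/Stay} → row (6,5) (6,5) (4,8) (0,3)
{S/b/C/In, S/b/C/Out, S/b/C/Stay, S/b/A/In, S/b/A/Out, S/b/A/Stay} → row (6,5) (6,5) (3,9) (0,1)
{W/c/C/In} → row (7,8) (7,8) (8,1) (0,3)
{W/c/C/Out} → row (7,8) (7,8) (3,7) (0,3)
{W/c/C/Stay} → row (7,8) (7,8) (4,8) (0,3)
{W/c/A/In} → row (7,2) (7,2) (8,1) (0,3)
{W/c/A/Out} → row (7,2) (7,2) (3,7) (0,3)
{W/c/A/Stay} → row (7,2) (7,2) (4,8) (0,3)
{W/b/C/In, W/b/C/Out, W/b/C/Stay} → row (7,8) (7,8) (3,9) (0,1)
{W/b/A/In, W/b/A/Out, W/b/A/Stay} → row (7,2) (7,2) (3,9) (0,1)
That's 12 distinct rows out of 24 strategies.

12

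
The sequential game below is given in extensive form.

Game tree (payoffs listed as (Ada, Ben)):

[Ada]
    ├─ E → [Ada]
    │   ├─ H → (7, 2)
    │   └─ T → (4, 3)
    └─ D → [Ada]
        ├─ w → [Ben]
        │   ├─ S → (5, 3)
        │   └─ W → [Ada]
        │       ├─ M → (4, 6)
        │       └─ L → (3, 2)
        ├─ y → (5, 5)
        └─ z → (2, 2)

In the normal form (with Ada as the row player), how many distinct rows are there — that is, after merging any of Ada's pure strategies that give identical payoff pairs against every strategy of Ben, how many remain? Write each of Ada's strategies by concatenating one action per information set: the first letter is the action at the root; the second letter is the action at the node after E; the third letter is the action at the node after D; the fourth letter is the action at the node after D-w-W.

6

Ada has 24 pure strategies: EHwM, EHwL, EHyM, EHyL, EHzM, EHzL, ETwM, ETwL, ETyM, ETyL, ETzM, ETzL, DHwM, DHwL, DHyM, DHyL, DHzM, DHzL, DTwM, DTwL, DTyM, DTyL, DTzM, DTzL. Columns: S, W.
{EHwM, EHwL, EHyM, EHyL, EHzM, EHzL} → row (7,2) (7,2)
{ETwM, ETwL, ETyM, ETyL, ETzM, ETzL} → row (4,3) (4,3)
{DHwM, DTwM} → row (5,3) (4,6)
{DHwL, DTwL} → row (5,3) (3,2)
{DHyM, DHyL, DTyM, DTyL} → row (5,5) (5,5)
{DHzM, DHzL, DTzM, DTzL} → row (2,2) (2,2)
That's 6 distinct rows out of 24 strategies.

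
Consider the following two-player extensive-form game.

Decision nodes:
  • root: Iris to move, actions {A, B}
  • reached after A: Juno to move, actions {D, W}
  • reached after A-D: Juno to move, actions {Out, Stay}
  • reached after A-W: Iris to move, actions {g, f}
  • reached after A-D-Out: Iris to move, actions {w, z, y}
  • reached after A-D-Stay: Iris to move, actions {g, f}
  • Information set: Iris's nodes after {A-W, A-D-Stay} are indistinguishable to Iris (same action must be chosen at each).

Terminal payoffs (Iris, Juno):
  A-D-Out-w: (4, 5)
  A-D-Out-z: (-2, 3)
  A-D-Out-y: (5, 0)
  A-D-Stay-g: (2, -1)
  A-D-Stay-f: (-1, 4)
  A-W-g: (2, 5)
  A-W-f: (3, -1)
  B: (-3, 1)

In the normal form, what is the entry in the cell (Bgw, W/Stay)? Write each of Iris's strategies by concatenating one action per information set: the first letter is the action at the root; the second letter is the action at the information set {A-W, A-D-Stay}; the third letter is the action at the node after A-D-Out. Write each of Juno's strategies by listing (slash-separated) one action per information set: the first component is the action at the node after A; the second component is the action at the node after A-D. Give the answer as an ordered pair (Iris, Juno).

Trace the play path from the root:
  Iris plays B
→ terminal payoff (-3, 1).
(Iris's choice at the information set {A-W, A-D-Stay} is never reached on this path, so it doesn't affect the outcome.)

(-3, 1)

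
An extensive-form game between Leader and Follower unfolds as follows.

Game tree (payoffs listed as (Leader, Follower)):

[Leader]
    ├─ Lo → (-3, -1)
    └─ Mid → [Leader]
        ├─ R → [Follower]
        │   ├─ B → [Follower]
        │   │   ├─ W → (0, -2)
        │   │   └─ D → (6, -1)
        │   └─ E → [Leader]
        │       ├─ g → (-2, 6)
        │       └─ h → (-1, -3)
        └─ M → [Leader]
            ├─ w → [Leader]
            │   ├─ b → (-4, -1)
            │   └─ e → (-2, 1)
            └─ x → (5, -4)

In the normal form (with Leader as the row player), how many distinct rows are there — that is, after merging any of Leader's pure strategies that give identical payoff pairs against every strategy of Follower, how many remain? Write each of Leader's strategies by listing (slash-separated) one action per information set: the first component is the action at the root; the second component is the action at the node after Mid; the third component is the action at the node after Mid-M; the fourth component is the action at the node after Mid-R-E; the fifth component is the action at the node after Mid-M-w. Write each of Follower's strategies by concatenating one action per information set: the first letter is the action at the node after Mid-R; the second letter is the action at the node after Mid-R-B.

Leader has 32 pure strategies: Lo/R/w/g/b, Lo/R/w/g/e, Lo/R/w/h/b, Lo/R/w/h/e, Lo/R/x/g/b, Lo/R/x/g/e, Lo/R/x/h/b, Lo/R/x/h/e, Lo/M/w/g/b, Lo/M/w/g/e, Lo/M/w/h/b, Lo/M/w/h/e, Lo/M/x/g/b, Lo/M/x/g/e, Lo/M/x/h/b, Lo/M/x/h/e, Mid/R/w/g/b, Mid/R/w/g/e, Mid/R/w/h/b, Mid/R/w/h/e, Mid/R/x/g/b, Mid/R/x/g/e, Mid/R/x/h/b, Mid/R/x/h/e, Mid/M/w/g/b, Mid/M/w/g/e, Mid/M/w/h/b, Mid/M/w/h/e, Mid/M/x/g/b, Mid/M/x/g/e, Mid/M/x/h/b, Mid/M/x/h/e. Columns: BW, BD, EW, ED.
{Lo/R/w/g/b, Lo/R/w/g/e, Lo/R/w/h/b, Lo/R/w/h/e, Lo/R/x/g/b, Lo/R/x/g/e, Lo/R/x/h/b, Lo/R/x/h/e, Lo/M/w/g/b, Lo/M/w/g/e, Lo/M/w/h/b, Lo/M/w/h/e, Lo/M/x/g/b, Lo/M/x/g/e, Lo/M/x/h/b, Lo/M/x/h/e} → row (-3,-1) (-3,-1) (-3,-1) (-3,-1)
{Mid/R/w/g/b, Mid/R/w/g/e, Mid/R/x/g/b, Mid/R/x/g/e} → row (0,-2) (6,-1) (-2,6) (-2,6)
{Mid/R/w/h/b, Mid/R/w/h/e, Mid/R/x/h/b, Mid/R/x/h/e} → row (0,-2) (6,-1) (-1,-3) (-1,-3)
{Mid/M/w/g/b, Mid/M/w/h/b} → row (-4,-1) (-4,-1) (-4,-1) (-4,-1)
{Mid/M/w/g/e, Mid/M/w/h/e} → row (-2,1) (-2,1) (-2,1) (-2,1)
{Mid/M/x/g/b, Mid/M/x/g/e, Mid/M/x/h/b, Mid/M/x/h/e} → row (5,-4) (5,-4) (5,-4) (5,-4)
That's 6 distinct rows out of 32 strategies.

6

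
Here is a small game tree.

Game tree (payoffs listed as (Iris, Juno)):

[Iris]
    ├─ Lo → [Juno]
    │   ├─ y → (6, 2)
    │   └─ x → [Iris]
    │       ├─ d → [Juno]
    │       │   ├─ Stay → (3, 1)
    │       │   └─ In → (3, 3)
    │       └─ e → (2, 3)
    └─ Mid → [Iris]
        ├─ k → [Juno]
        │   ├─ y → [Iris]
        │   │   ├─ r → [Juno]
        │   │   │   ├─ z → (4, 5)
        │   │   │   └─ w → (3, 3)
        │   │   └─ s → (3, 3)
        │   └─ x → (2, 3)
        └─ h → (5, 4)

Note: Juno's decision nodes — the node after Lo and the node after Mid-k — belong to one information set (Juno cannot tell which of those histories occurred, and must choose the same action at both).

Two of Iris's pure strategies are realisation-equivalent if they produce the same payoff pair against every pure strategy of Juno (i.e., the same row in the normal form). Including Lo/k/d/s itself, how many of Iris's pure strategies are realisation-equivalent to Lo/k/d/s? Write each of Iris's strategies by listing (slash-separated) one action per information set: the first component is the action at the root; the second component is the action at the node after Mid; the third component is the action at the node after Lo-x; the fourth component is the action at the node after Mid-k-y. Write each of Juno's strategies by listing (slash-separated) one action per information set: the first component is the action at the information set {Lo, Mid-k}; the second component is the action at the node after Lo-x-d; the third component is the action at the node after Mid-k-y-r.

4

Row for Lo/k/d/s (columns y/Stay/z, y/Stay/w, y/In/z, y/In/w, x/Stay/z, x/Stay/w, x/In/z, x/In/w): (6,2) (6,2) (6,2) (6,2) (3,1) (3,1) (3,3) (3,3).
Under Lo/k/d/s, Iris's choice at the node after Mid and at the node after Mid-k-y can never be reached regardless of what Juno does, so varying those choices leaves every outcome unchanged.
Holding the reachable choices fixed and varying the unreachable ones freely already gives 2 × 2 = 4 equivalent strategies.
No other strategy reproduces this row, so those 4 are the full class: Lo/k/d/r, Lo/k/d/s, Lo/h/d/r, Lo/h/d/s.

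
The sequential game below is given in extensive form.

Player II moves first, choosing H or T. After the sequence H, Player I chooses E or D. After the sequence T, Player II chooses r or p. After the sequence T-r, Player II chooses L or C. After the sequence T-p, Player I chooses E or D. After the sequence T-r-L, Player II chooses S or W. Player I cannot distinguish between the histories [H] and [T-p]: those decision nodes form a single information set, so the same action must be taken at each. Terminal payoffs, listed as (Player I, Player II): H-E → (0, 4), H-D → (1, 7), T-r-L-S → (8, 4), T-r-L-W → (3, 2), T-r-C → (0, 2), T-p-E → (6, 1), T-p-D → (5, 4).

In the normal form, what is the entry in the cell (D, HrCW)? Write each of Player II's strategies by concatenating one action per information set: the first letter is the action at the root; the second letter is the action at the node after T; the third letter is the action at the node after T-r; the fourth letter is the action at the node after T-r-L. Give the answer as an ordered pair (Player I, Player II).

(1, 7)

Trace the play path from the root:
  Player II plays H
  Player I plays D at [H]
→ terminal payoff (1, 7).
(Player II's choice at the node after T is never reached on this path, so it doesn't affect the outcome.)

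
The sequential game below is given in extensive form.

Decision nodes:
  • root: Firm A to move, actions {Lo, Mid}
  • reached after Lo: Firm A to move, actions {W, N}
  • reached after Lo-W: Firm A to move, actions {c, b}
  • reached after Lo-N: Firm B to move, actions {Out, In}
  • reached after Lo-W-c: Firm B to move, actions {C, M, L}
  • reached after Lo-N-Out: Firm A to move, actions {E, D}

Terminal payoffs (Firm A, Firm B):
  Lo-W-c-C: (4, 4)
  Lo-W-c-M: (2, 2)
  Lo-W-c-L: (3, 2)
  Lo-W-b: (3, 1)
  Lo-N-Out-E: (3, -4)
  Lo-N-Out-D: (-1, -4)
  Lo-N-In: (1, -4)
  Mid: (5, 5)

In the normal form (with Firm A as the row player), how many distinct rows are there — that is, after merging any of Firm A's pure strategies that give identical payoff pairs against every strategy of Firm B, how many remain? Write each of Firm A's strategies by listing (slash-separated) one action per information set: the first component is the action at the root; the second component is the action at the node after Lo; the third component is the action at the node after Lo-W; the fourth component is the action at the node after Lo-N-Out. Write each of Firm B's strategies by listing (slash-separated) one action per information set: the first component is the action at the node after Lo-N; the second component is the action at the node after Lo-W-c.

5

Firm A has 16 pure strategies: Lo/W/c/E, Lo/W/c/D, Lo/W/b/E, Lo/W/b/D, Lo/N/c/E, Lo/N/c/D, Lo/N/b/E, Lo/N/b/D, Mid/W/c/E, Mid/W/c/D, Mid/W/b/E, Mid/W/b/D, Mid/N/c/E, Mid/N/c/D, Mid/N/b/E, Mid/N/b/D. Columns: Out/C, Out/M, Out/L, In/C, In/M, In/L.
{Lo/W/c/E, Lo/W/c/D} → row (4,4) (2,2) (3,2) (4,4) (2,2) (3,2)
{Lo/W/b/E, Lo/W/b/D} → row (3,1) (3,1) (3,1) (3,1) (3,1) (3,1)
{Lo/N/c/E, Lo/N/b/E} → row (3,-4) (3,-4) (3,-4) (1,-4) (1,-4) (1,-4)
{Lo/N/c/D, Lo/N/b/D} → row (-1,-4) (-1,-4) (-1,-4) (1,-4) (1,-4) (1,-4)
{Mid/W/c/E, Mid/W/c/D, Mid/W/b/E, Mid/W/b/D, Mid/N/c/E, Mid/N/c/D, Mid/N/b/E, Mid/N/b/D} → row (5,5) (5,5) (5,5) (5,5) (5,5) (5,5)
That's 5 distinct rows out of 16 strategies.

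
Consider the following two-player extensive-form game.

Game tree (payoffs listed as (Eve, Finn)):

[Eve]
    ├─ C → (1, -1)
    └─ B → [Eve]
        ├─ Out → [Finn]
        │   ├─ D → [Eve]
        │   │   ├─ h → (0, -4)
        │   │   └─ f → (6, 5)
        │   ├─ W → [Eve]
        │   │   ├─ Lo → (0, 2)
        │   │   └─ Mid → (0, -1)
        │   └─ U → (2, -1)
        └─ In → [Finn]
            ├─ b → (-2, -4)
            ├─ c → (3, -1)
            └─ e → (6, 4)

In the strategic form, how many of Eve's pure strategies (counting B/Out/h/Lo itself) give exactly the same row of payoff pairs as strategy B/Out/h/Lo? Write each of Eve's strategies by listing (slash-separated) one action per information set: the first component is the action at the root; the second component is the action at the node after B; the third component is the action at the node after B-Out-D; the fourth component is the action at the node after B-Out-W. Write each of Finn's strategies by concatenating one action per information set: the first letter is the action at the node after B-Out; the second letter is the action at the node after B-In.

Row for B/Out/h/Lo (columns Db, Dc, De, Wb, Wc, We, Ub, Uc, Ue): (0,-4) (0,-4) (0,-4) (0,2) (0,2) (0,2) (2,-1) (2,-1) (2,-1).
Every one of Eve's information sets is on the play path for some reply by Finn when Eve follows B/Out/h/Lo.
Changing the action at any of them therefore changes at least one column, so only B/Out/h/Lo itself gives this row.

1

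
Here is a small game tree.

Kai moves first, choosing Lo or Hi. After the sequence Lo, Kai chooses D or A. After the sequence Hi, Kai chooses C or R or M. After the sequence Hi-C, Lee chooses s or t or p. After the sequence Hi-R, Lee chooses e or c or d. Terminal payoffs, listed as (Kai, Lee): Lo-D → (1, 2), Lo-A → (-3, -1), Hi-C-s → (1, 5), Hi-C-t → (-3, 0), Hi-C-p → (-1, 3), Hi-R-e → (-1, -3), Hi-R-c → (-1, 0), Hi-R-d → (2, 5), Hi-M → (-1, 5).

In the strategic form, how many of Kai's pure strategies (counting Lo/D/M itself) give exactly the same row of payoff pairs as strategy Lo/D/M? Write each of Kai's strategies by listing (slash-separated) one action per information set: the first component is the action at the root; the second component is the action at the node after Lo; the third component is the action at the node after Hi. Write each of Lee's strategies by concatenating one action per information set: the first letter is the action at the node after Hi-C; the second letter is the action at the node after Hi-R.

3

Row for Lo/D/M (columns se, sc, sd, te, tc, td, pe, pc, pd): (1,2) (1,2) (1,2) (1,2) (1,2) (1,2) (1,2) (1,2) (1,2).
Under Lo/D/M, Kai's choice at the node after Hi can never be reached regardless of what Lee does, so varying those choices leaves every outcome unchanged.
Holding the reachable choices fixed and varying the unreachable one freely already gives 3 equivalent strategies.
No other strategy reproduces this row, so those 3 are the full class: Lo/D/C, Lo/D/R, Lo/D/M.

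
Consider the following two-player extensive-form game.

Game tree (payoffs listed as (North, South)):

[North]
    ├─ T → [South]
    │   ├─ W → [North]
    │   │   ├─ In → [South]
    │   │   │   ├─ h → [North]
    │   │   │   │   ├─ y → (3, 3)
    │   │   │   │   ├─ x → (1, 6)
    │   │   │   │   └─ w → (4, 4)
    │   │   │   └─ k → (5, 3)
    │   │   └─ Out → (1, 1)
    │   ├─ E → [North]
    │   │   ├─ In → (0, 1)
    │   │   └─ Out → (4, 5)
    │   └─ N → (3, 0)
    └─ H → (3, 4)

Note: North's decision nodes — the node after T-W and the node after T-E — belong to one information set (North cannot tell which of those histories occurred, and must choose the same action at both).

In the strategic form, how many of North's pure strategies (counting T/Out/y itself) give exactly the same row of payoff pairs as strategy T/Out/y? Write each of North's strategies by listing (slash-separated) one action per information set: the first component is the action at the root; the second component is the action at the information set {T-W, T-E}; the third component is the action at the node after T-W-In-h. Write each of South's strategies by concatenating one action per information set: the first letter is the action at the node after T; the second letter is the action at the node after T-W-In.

Row for T/Out/y (columns Wh, Wk, Eh, Ek, Nh, Nk): (1,1) (1,1) (4,5) (4,5) (3,0) (3,0).
Under T/Out/y, North's choice at the node after T-W-In-h can never be reached regardless of what South does, so varying those choices leaves every outcome unchanged.
Holding the reachable choices fixed and varying the unreachable one freely already gives 3 equivalent strategies.
No other strategy reproduces this row, so those 3 are the full class: T/Out/y, T/Out/x, T/Out/w.

3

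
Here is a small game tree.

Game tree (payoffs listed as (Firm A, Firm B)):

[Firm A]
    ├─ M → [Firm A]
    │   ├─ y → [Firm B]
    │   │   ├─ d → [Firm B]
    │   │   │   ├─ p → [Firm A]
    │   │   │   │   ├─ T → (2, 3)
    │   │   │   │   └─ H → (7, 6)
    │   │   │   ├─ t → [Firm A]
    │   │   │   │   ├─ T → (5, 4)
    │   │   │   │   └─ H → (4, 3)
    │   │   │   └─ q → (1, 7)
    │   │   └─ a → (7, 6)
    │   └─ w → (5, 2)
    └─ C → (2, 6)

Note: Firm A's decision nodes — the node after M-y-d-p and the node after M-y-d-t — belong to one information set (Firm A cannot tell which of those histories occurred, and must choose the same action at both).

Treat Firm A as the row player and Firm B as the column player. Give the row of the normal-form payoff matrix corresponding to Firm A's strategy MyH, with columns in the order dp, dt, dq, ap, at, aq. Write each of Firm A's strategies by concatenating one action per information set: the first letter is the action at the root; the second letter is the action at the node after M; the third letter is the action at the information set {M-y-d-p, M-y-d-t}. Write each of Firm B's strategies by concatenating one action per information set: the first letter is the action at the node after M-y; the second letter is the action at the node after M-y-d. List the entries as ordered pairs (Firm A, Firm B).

vs dp: Firm A plays M → Firm A plays y at [M] → Firm B plays d at [M-y] → Firm B plays p at [M-y-d] → Firm A plays H at [M-y-d-p] → (7, 6)
vs dt: Firm A plays M → Firm A plays y at [M] → Firm B plays d at [M-y] → Firm B plays t at [M-y-d] → Firm A plays H at [M-y-d-t] → (4, 3)
vs dq: Firm A plays M → Firm A plays y at [M] → Firm B plays d at [M-y] → Firm B plays q at [M-y-d] → (1, 7)
vs ap: Firm A plays M → Firm A plays y at [M] → Firm B plays a at [M-y] → (7, 6)
vs at: Firm A plays M → Firm A plays y at [M] → Firm B plays a at [M-y] → (7, 6)
vs aq: Firm A plays M → Firm A plays y at [M] → Firm B plays a at [M-y] → (7, 6)

(7,6) (4,3) (1,7) (7,6) (7,6) (7,6)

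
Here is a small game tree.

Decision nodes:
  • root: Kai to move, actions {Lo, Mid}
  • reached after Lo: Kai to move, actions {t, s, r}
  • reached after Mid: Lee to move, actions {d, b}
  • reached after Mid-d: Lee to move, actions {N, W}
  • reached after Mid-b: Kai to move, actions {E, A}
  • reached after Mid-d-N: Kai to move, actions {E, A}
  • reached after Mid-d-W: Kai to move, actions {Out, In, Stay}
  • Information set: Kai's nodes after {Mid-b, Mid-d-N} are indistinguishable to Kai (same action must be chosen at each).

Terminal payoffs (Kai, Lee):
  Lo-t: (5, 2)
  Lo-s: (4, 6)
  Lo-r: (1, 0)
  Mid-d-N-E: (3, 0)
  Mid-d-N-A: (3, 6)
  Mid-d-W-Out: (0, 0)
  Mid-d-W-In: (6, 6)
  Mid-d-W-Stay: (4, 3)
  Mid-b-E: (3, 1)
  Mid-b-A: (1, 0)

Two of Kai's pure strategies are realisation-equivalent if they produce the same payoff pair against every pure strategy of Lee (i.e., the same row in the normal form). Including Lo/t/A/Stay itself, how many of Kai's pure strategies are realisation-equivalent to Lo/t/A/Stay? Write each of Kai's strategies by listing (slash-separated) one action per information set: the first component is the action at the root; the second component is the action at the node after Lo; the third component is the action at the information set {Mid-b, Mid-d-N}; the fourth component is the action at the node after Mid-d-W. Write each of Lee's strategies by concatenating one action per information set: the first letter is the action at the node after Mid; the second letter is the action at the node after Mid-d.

6

Row for Lo/t/A/Stay (columns dN, dW, bN, bW): (5,2) (5,2) (5,2) (5,2).
Under Lo/t/A/Stay, Kai's choice at the information set {Mid-b, Mid-d-N} and at the node after Mid-d-W can never be reached regardless of what Lee does, so varying those choices leaves every outcome unchanged.
Holding the reachable choices fixed and varying the unreachable ones freely already gives 2 × 3 = 6 equivalent strategies.
No other strategy reproduces this row, so those 6 are the full class: Lo/t/E/Out, Lo/t/E/In, Lo/t/E/Stay, Lo/t/A/Out, Lo/t/A/In, Lo/t/A/Stay.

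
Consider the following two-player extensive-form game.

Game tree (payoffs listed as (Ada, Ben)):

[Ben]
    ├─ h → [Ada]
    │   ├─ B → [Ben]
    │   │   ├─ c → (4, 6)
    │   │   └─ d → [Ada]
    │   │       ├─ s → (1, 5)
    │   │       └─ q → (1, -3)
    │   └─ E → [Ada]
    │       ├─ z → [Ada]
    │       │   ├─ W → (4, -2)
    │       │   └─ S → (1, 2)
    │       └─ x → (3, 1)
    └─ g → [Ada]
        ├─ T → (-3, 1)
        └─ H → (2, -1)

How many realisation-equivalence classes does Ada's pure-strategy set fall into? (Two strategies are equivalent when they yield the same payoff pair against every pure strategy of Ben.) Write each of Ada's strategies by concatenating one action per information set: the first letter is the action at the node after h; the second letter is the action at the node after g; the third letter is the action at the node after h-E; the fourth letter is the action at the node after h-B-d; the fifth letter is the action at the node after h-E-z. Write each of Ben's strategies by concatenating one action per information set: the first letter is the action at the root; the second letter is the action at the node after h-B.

10

Ada has 32 pure strategies: BTzsW, BTzsS, BTzqW, BTzqS, BTxsW, BTxsS, BTxqW, BTxqS, BHzsW, BHzsS, BHzqW, BHzqS, BHxsW, BHxsS, BHxqW, BHxqS, ETzsW, ETzsS, ETzqW, ETzqS, ETxsW, ETxsS, ETxqW, ETxqS, EHzsW, EHzsS, EHzqW, EHzqS, EHxsW, EHxsS, EHxqW, EHxqS. Columns: hc, hd, gc, gd.
{BTzsW, BTzsS, BTxsW, BTxsS} → row (4,6) (1,5) (-3,1) (-3,1)
{BTzqW, BTzqS, BTxqW, BTxqS} → row (4,6) (1,-3) (-3,1) (-3,1)
{BHzsW, BHzsS, BHxsW, BHxsS} → row (4,6) (1,5) (2,-1) (2,-1)
{BHzqW, BHzqS, BHxqW, BHxqS} → row (4,6) (1,-3) (2,-1) (2,-1)
{ETzsW, ETzqW} → row (4,-2) (4,-2) (-3,1) (-3,1)
{ETzsS, ETzqS} → row (1,2) (1,2) (-3,1) (-3,1)
{ETxsW, ETxsS, ETxqW, ETxqS} → row (3,1) (3,1) (-3,1) (-3,1)
{EHzsW, EHzqW} → row (4,-2) (4,-2) (2,-1) (2,-1)
{EHzsS, EHzqS} → row (1,2) (1,2) (2,-1) (2,-1)
{EHxsW, EHxsS, EHxqW, EHxqS} → row (3,1) (3,1) (2,-1) (2,-1)
That's 10 distinct rows out of 32 strategies.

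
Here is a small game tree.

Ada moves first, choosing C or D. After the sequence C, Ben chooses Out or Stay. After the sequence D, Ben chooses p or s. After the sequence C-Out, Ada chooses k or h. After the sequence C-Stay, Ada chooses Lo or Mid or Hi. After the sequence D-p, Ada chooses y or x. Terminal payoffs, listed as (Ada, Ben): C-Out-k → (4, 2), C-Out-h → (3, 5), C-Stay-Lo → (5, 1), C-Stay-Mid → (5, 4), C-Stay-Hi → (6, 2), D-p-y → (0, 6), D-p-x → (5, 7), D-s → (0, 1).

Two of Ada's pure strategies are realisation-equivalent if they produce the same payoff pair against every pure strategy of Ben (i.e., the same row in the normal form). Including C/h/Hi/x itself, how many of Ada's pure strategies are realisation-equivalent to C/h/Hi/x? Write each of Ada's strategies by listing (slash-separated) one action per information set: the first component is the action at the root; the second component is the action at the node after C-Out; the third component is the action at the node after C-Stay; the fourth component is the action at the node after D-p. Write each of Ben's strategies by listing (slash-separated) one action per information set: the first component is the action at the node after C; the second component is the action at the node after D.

Row for C/h/Hi/x (columns Out/p, Out/s, Stay/p, Stay/s): (3,5) (3,5) (6,2) (6,2).
Under C/h/Hi/x, Ada's choice at the node after D-p can never be reached regardless of what Ben does, so varying those choices leaves every outcome unchanged.
Holding the reachable choices fixed and varying the unreachable one freely already gives 2 equivalent strategies.
No other strategy reproduces this row, so those 2 are the full class: C/h/Hi/y, C/h/Hi/x.

2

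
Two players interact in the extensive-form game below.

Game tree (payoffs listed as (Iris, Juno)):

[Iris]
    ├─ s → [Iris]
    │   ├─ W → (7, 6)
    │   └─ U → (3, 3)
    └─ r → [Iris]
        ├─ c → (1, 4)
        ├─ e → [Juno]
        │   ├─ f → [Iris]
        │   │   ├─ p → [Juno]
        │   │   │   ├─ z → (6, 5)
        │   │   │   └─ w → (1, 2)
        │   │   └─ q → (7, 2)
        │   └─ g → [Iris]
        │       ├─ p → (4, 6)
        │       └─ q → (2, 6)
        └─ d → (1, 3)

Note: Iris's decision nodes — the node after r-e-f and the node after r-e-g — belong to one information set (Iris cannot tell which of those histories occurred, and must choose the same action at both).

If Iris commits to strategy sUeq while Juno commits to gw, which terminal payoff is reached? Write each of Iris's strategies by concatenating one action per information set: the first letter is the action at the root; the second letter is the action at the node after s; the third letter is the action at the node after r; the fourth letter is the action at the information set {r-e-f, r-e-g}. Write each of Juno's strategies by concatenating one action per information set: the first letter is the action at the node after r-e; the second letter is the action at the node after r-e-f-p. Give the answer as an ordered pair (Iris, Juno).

Trace the play path from the root:
  Iris plays s
  Iris plays U at [s]
→ terminal payoff (3, 3).
(Iris's choice at the node after r is never reached on this path, so it doesn't affect the outcome.)

(3, 3)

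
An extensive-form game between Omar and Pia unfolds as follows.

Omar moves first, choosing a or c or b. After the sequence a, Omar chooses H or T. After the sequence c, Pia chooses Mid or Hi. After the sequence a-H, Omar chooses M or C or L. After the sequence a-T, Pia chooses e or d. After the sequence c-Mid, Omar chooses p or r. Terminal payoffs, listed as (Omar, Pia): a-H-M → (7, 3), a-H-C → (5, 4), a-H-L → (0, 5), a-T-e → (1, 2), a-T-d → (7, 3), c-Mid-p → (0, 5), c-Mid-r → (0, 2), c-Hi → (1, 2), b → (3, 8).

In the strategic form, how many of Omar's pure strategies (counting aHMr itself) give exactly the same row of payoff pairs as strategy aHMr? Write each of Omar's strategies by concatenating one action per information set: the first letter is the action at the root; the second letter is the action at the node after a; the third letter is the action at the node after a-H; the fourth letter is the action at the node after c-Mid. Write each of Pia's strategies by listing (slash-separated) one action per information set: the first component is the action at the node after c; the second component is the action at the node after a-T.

2

Row for aHMr (columns Mid/e, Mid/d, Hi/e, Hi/d): (7,3) (7,3) (7,3) (7,3).
Under aHMr, Omar's choice at the node after c-Mid can never be reached regardless of what Pia does, so varying those choices leaves every outcome unchanged.
Holding the reachable choices fixed and varying the unreachable one freely already gives 2 equivalent strategies.
No other strategy reproduces this row, so those 2 are the full class: aHMp, aHMr.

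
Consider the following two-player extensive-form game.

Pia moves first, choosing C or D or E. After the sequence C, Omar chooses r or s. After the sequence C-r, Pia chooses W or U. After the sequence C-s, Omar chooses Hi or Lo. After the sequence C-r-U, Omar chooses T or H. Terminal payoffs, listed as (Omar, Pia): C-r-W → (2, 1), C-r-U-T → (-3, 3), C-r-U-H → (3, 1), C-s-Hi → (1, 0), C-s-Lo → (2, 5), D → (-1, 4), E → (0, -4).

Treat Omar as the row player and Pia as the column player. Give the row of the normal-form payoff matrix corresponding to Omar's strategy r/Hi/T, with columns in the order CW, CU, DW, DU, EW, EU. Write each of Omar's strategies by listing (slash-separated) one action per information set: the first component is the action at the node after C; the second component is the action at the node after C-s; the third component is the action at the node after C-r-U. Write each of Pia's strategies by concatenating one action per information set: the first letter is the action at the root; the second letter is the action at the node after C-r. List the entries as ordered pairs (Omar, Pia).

(2,1) (-3,3) (-1,4) (-1,4) (0,-4) (0,-4)

vs CW: Pia plays C → Omar plays r at [C] → Pia plays W at [C-r] → (2, 1)
vs CU: Pia plays C → Omar plays r at [C] → Pia plays U at [C-r] → Omar plays T at [C-r-U] → (-3, 3)
vs DW: Pia plays D → (-1, 4)
vs DU: Pia plays D → (-1, 4)
vs EW: Pia plays E → (0, -4)
vs EU: Pia plays E → (0, -4)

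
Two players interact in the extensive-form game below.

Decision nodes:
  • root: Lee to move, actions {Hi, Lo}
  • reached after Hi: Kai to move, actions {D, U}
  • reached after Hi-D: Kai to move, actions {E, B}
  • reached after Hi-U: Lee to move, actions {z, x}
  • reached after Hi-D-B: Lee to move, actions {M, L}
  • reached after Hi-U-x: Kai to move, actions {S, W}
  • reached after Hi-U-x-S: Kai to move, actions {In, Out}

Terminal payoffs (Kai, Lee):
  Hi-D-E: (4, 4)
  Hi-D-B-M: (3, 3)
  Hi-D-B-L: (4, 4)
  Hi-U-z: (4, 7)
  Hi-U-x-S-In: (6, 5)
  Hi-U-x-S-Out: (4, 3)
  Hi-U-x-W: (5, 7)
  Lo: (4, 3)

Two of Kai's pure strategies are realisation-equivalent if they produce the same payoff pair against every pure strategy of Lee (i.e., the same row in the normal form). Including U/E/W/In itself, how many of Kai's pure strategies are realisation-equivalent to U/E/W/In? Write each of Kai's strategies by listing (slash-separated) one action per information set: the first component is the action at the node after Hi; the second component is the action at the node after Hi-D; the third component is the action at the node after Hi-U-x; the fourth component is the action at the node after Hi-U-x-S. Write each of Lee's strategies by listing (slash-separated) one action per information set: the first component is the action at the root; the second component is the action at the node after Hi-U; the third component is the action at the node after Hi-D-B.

Row for U/E/W/In (columns Hi/z/M, Hi/z/L, Hi/x/M, Hi/x/L, Lo/z/M, Lo/z/L, Lo/x/M, Lo/x/L): (4,7) (4,7) (5,7) (5,7) (4,3) (4,3) (4,3) (4,3).
Under U/E/W/In, Kai's choice at the node after Hi-D and at the node after Hi-U-x-S can never be reached regardless of what Lee does, so varying those choices leaves every outcome unchanged.
Holding the reachable choices fixed and varying the unreachable ones freely already gives 2 × 2 = 4 equivalent strategies.
No other strategy reproduces this row, so those 4 are the full class: U/E/W/In, U/E/W/Out, U/B/W/In, U/B/W/Out.

4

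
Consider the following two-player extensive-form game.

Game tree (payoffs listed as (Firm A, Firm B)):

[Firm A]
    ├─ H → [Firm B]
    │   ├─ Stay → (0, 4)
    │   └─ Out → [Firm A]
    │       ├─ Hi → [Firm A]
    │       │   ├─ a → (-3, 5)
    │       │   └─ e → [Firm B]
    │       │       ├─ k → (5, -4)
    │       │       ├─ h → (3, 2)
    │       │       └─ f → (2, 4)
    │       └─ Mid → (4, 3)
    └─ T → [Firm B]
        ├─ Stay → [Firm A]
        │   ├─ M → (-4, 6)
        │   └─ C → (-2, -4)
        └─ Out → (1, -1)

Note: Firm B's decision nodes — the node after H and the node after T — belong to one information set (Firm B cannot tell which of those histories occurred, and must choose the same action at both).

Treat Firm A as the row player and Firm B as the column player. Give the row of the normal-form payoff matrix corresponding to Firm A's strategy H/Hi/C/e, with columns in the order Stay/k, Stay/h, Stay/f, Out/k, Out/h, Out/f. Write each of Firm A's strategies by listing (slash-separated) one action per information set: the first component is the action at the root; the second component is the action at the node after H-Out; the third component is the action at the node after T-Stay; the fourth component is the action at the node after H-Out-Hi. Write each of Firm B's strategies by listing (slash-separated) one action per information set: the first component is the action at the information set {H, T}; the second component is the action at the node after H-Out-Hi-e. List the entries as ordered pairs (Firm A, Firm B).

(0,4) (0,4) (0,4) (5,-4) (3,2) (2,4)

vs Stay/k: Firm A plays H → Firm B plays Stay at [H] → (0, 4)
vs Stay/h: Firm A plays H → Firm B plays Stay at [H] → (0, 4)
vs Stay/f: Firm A plays H → Firm B plays Stay at [H] → (0, 4)
vs Out/k: Firm A plays H → Firm B plays Out at [H] → Firm A plays Hi at [H-Out] → Firm A plays e at [H-Out-Hi] → Firm B plays k at [H-Out-Hi-e] → (5, -4)
vs Out/h: Firm A plays H → Firm B plays Out at [H] → Firm A plays Hi at [H-Out] → Firm A plays e at [H-Out-Hi] → Firm B plays h at [H-Out-Hi-e] → (3, 2)
vs Out/f: Firm A plays H → Firm B plays Out at [H] → Firm A plays Hi at [H-Out] → Firm A plays e at [H-Out-Hi] → Firm B plays f at [H-Out-Hi-e] → (2, 4)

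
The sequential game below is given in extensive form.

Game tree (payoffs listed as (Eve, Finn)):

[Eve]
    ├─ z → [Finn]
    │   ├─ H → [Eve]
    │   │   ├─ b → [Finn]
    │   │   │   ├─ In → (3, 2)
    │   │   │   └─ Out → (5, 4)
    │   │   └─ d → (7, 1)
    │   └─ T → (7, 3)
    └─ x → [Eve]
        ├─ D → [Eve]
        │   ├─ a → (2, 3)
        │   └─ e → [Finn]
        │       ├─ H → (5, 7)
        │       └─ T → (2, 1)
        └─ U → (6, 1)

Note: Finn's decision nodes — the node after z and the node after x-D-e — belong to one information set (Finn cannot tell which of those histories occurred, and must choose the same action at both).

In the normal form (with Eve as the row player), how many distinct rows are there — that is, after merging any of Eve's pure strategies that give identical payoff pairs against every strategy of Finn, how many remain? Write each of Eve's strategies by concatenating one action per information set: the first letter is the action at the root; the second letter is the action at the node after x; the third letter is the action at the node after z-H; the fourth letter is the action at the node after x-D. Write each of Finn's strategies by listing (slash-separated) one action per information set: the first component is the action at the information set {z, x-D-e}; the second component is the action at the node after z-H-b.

Eve has 16 pure strategies: zDba, zDbe, zDda, zDde, zUba, zUbe, zUda, zUde, xDba, xDbe, xDda, xDde, xUba, xUbe, xUda, xUde. Columns: H/In, H/Out, T/In, T/Out.
{zDba, zDbe, zUba, zUbe} → row (3,2) (5,4) (7,3) (7,3)
{zDda, zDde, zUda, zUde} → row (7,1) (7,1) (7,3) (7,3)
{xDba, xDda} → row (2,3) (2,3) (2,3) (2,3)
{xDbe, xDde} → row (5,7) (5,7) (2,1) (2,1)
{xUba, xUbe, xUda, xUde} → row (6,1) (6,1) (6,1) (6,1)
That's 5 distinct rows out of 16 strategies.

5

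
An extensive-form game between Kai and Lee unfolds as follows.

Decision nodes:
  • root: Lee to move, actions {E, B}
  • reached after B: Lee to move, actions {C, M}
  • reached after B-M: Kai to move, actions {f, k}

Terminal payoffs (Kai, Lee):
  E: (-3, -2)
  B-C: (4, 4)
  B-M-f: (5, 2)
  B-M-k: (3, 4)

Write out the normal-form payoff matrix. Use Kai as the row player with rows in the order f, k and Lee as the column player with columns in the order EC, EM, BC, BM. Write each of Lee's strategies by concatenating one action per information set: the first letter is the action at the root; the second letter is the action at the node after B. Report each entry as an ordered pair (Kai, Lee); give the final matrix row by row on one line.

Row f: EC→(-3,-2), EM→(-3,-2), BC→(4,4), BM→(5,2)
Row k: EC→(-3,-2), EM→(-3,-2), BC→(4,4), BM→(3,4)

f: (-3,-2) (-3,-2) (4,4) (5,2) | k: (-3,-2) (-3,-2) (4,4) (3,4)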